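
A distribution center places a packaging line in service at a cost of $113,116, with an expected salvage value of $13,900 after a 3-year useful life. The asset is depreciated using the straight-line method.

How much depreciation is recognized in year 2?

Depreciable base = $113,116 − $13,900 = $99,216.
Annual expense = $99,216 / 3 = $33,072.

$33,072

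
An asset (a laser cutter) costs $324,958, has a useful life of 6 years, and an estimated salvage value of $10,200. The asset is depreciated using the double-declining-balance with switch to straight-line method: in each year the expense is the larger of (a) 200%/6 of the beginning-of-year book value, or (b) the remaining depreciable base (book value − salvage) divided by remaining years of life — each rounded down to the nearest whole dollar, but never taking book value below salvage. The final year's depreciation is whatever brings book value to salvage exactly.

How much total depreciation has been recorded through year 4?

Depreciable base = $324,958 − $10,200 = $314,758.
Year 1: DB = ⌊$324,958 × 200%/6⌋ = $108,319; SL = ⌊$314,758/6⌋ = $52,459 → take DB $108,319. Book value $216,639.
Year 2: DB = ⌊$216,639 × 200%/6⌋ = $72,213; SL = ⌊$206,439/5⌋ = $41,287 → take DB $72,213. Book value $144,426.
Year 3: DB = ⌊$144,426 × 200%/6⌋ = $48,142; SL = ⌊$134,226/4⌋ = $33,556 → take DB $48,142. Book value $96,284.
Year 4: DB = ⌊$96,284 × 200%/6⌋ = $32,094; SL = ⌊$86,084/3⌋ = $28,694 → take DB $32,094. Book value $64,190.
Accumulated through year 4 = $324,958 − $64,190 = $260,768.

$260,768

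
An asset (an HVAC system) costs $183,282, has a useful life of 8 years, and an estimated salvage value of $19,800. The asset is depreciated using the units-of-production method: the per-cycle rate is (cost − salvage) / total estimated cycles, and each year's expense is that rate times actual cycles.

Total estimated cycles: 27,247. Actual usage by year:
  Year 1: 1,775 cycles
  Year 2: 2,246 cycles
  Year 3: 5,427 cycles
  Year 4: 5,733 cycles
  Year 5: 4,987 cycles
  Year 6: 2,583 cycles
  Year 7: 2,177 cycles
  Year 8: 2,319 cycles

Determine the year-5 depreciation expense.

Depreciable base = $183,282 − $19,800 = $163,482.
Rate = $163,482 / 27,247 cycles = $6 per cycle.
Year 1: 1,775 × $6 = $10,650. Book value $172,632.
Year 2: 2,246 × $6 = $13,476. Book value $159,156.
Year 3: 5,427 × $6 = $32,562. Book value $126,594.
Year 4: 5,733 × $6 = $34,398. Book value $92,196.
Year 5: 4,987 × $6 = $29,922. Book value $62,274.

$29,922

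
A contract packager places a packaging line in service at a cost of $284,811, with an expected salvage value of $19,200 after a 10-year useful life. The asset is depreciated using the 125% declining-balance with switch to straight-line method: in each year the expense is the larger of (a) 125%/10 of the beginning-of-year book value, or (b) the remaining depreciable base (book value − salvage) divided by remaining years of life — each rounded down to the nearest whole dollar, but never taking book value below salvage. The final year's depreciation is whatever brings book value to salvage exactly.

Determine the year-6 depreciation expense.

Depreciable base = $284,811 − $19,200 = $265,611.
Year 1: DB = ⌊$284,811 × 125%/10⌋ = $35,601; SL = ⌊$265,611/10⌋ = $26,561 → take DB $35,601. Book value $249,210.
Year 2: DB = ⌊$249,210 × 125%/10⌋ = $31,151; SL = ⌊$230,010/9⌋ = $25,556 → take DB $31,151. Book value $218,059.
Year 3: DB = ⌊$218,059 × 125%/10⌋ = $27,257; SL = ⌊$198,859/8⌋ = $24,857 → take DB $27,257. Book value $190,802.
Year 4: DB = ⌊$190,802 × 125%/10⌋ = $23,850; SL = ⌊$171,602/7⌋ = $24,514 → take SL $24,514. Book value $166,288.
Year 5: DB = ⌊$166,288 × 125%/10⌋ = $20,786; SL = ⌊$147,088/6⌋ = $24,514 → take SL $24,514. Book value $141,774.
Year 6: DB = ⌊$141,774 × 125%/10⌋ = $17,721; SL = ⌊$122,574/5⌋ = $24,514 → take SL $24,514. Book value $117,260.

$24,514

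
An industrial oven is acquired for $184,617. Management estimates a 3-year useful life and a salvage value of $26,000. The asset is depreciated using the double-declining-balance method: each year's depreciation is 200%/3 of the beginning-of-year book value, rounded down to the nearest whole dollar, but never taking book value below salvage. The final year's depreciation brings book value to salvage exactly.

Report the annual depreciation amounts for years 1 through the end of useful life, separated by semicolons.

$123,078; $35,539; $0

Depreciable base = $184,617 − $26,000 = $158,617.
Year 1: ⌊$184,617 × 200%/3⌋ = $123,078. Book value $61,539.
Year 2: ⌊$61,539 × 200%/3⌋ = $41,026, capped at $35,539. Book value $26,000.
Year 3 (final): $26,000 − $26,000 = $0. Book value $26,000.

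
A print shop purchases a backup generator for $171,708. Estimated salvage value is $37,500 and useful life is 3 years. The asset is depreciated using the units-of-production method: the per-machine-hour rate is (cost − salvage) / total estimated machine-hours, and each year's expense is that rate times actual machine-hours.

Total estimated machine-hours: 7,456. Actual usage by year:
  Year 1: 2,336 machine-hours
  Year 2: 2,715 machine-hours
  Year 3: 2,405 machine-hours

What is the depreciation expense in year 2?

Depreciable base = $171,708 − $37,500 = $134,208.
Rate = $134,208 / 7,456 machine-hours = $18 per machine-hour.
Year 1: 2,336 × $18 = $42,048. Book value $129,660.
Year 2: 2,715 × $18 = $48,870. Book value $80,790.

$48,870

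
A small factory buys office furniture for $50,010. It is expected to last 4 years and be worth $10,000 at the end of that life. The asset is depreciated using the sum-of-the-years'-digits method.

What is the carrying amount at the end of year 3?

$14,001

Depreciable base = $50,010 − $10,000 = $40,010.
Sum of the years' digits = 4+3+2+1 = 10.
Year 1: $40,010 × 4/10 = $16,004. Book value $34,006.
Year 2: $40,010 × 3/10 = $12,003. Book value $22,003.
Year 3: $40,010 × 2/10 = $8,002. Book value $14,001.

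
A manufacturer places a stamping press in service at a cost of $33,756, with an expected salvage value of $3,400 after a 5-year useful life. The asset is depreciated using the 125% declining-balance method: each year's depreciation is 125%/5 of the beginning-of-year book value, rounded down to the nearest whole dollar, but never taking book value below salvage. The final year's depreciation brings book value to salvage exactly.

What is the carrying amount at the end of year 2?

Depreciable base = $33,756 − $3,400 = $30,356.
Year 1: ⌊$33,756 × 125%/5⌋ = $8,439. Book value $25,317.
Year 2: ⌊$25,317 × 125%/5⌋ = $6,329. Book value $18,988.

$18,988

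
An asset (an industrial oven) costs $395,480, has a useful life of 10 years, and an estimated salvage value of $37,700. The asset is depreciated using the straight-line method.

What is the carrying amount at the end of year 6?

Depreciable base = $395,480 − $37,700 = $357,780.
Annual expense = $357,780 / 10 = $35,778.
End of year 1: book value $359,702.
End of year 2: book value $323,924.
End of year 3: book value $288,146.
End of year 4: book value $252,368.
End of year 5: book value $216,590.
End of year 6: book value $180,812.

$180,812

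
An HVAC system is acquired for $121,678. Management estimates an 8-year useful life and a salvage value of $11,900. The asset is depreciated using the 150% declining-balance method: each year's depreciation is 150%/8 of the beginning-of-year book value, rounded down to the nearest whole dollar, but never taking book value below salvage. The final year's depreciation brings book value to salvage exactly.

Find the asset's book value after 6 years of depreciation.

$35,009

Depreciable base = $121,678 − $11,900 = $109,778.
Year 1: ⌊$121,678 × 150%/8⌋ = $22,814. Book value $98,864.
Year 2: ⌊$98,864 × 150%/8⌋ = $18,537. Book value $80,327.
Year 3: ⌊$80,327 × 150%/8⌋ = $15,061. Book value $65,266.
Year 4: ⌊$65,266 × 150%/8⌋ = $12,237. Book value $53,029.
Year 5: ⌊$53,029 × 150%/8⌋ = $9,942. Book value $43,087.
Year 6: ⌊$43,087 × 150%/8⌋ = $8,078. Book value $35,009.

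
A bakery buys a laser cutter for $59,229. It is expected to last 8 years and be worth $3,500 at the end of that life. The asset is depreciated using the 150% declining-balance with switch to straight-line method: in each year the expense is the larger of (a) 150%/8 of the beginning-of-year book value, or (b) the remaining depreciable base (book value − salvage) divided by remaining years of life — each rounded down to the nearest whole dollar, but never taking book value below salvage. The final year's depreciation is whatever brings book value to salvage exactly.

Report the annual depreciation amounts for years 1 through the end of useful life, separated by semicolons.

$11,105; $9,023; $7,331; $5,956; $5,578; $5,578; $5,579; $5,579

Depreciable base = $59,229 − $3,500 = $55,729.
Year 1: DB = ⌊$59,229 × 150%/8⌋ = $11,105; SL = ⌊$55,729/8⌋ = $6,966 → take DB $11,105. Book value $48,124.
Year 2: DB = ⌊$48,124 × 150%/8⌋ = $9,023; SL = ⌊$44,624/7⌋ = $6,374 → take DB $9,023. Book value $39,101.
Year 3: DB = ⌊$39,101 × 150%/8⌋ = $7,331; SL = ⌊$35,601/6⌋ = $5,933 → take DB $7,331. Book value $31,770.
Year 4: DB = ⌊$31,770 × 150%/8⌋ = $5,956; SL = ⌊$28,270/5⌋ = $5,654 → take DB $5,956. Book value $25,814.
Year 5: DB = ⌊$25,814 × 150%/8⌋ = $4,840; SL = ⌊$22,314/4⌋ = $5,578 → take SL $5,578. Book value $20,236.
Year 6: DB = ⌊$20,236 × 150%/8⌋ = $3,794; SL = ⌊$16,736/3⌋ = $5,578 → take SL $5,578. Book value $14,658.
Year 7: DB = ⌊$14,658 × 150%/8⌋ = $2,748; SL = ⌊$11,158/2⌋ = $5,579 → take SL $5,579. Book value $9,079.
Year 8 (final): $9,079 − $3,500 = $5,579. Book value $3,500.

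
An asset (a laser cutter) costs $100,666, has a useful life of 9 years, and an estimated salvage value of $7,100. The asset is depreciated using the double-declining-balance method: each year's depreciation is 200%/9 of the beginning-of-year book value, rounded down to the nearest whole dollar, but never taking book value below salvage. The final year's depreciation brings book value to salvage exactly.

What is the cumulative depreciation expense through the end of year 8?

Depreciable base = $100,666 − $7,100 = $93,566.
Year 1: ⌊$100,666 × 200%/9⌋ = $22,370. Book value $78,296.
Year 2: ⌊$78,296 × 200%/9⌋ = $17,399. Book value $60,897.
Year 3: ⌊$60,897 × 200%/9⌋ = $13,532. Book value $47,365.
Year 4: ⌊$47,365 × 200%/9⌋ = $10,525. Book value $36,840.
Year 5: ⌊$36,840 × 200%/9⌋ = $8,186. Book value $28,654.
Year 6: ⌊$28,654 × 200%/9⌋ = $6,367. Book value $22,287.
Year 7: ⌊$22,287 × 200%/9⌋ = $4,952. Book value $17,335.
Year 8: ⌊$17,335 × 200%/9⌋ = $3,852. Book value $13,483.
Accumulated through year 8 = $100,666 − $13,483 = $87,183.

$87,183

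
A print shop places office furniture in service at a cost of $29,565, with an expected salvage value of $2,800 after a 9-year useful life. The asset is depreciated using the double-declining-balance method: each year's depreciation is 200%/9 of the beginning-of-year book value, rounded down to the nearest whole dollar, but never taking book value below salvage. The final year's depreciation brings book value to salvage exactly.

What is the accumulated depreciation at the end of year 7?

Depreciable base = $29,565 − $2,800 = $26,765.
Year 1: ⌊$29,565 × 200%/9⌋ = $6,570. Book value $22,995.
Year 2: ⌊$22,995 × 200%/9⌋ = $5,110. Book value $17,885.
Year 3: ⌊$17,885 × 200%/9⌋ = $3,974. Book value $13,911.
Year 4: ⌊$13,911 × 200%/9⌋ = $3,091. Book value $10,820.
Year 5: ⌊$10,820 × 200%/9⌋ = $2,404. Book value $8,416.
Year 6: ⌊$8,416 × 200%/9⌋ = $1,870. Book value $6,546.
Year 7: ⌊$6,546 × 200%/9⌋ = $1,454. Book value $5,092.
Accumulated through year 7 = $29,565 − $5,092 = $24,473.

$24,473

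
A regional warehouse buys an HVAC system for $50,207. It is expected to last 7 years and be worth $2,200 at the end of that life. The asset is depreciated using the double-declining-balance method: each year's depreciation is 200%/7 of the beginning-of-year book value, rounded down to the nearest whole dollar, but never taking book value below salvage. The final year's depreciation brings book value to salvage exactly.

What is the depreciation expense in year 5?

$3,734

Depreciable base = $50,207 − $2,200 = $48,007.
Year 1: ⌊$50,207 × 200%/7⌋ = $14,344. Book value $35,863.
Year 2: ⌊$35,863 × 200%/7⌋ = $10,246. Book value $25,617.
Year 3: ⌊$25,617 × 200%/7⌋ = $7,319. Book value $18,298.
Year 4: ⌊$18,298 × 200%/7⌋ = $5,228. Book value $13,070.
Year 5: ⌊$13,070 × 200%/7⌋ = $3,734. Book value $9,336.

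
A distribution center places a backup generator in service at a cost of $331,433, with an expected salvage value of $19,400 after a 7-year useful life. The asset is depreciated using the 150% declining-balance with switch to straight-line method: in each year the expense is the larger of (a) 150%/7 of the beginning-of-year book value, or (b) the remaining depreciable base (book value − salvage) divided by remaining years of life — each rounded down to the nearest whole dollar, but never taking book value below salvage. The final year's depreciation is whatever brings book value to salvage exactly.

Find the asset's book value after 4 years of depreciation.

Depreciable base = $331,433 − $19,400 = $312,033.
Year 1: DB = ⌊$331,433 × 150%/7⌋ = $71,021; SL = ⌊$312,033/7⌋ = $44,576 → take DB $71,021. Book value $260,412.
Year 2: DB = ⌊$260,412 × 150%/7⌋ = $55,802; SL = ⌊$241,012/6⌋ = $40,168 → take DB $55,802. Book value $204,610.
Year 3: DB = ⌊$204,610 × 150%/7⌋ = $43,845; SL = ⌊$185,210/5⌋ = $37,042 → take DB $43,845. Book value $160,765.
Year 4: DB = ⌊$160,765 × 150%/7⌋ = $34,449; SL = ⌊$141,365/4⌋ = $35,341 → take SL $35,341. Book value $125,424.

$125,424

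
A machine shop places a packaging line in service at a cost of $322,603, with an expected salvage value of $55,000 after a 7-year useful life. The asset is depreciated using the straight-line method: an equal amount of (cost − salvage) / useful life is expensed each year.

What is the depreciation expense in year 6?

$38,229

Depreciable base = $322,603 − $55,000 = $267,603.
Annual expense = $267,603 / 7 = $38,229.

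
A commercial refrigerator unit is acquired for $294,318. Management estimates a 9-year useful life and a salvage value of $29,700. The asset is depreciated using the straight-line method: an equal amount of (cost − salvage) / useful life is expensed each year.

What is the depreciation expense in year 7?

Depreciable base = $294,318 − $29,700 = $264,618.
Annual expense = $264,618 / 9 = $29,402.

$29,402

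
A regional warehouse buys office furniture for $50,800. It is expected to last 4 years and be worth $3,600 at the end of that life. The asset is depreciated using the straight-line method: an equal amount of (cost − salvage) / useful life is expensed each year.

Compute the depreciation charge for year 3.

$11,800

Depreciable base = $50,800 − $3,600 = $47,200.
Annual expense = $47,200 / 4 = $11,800.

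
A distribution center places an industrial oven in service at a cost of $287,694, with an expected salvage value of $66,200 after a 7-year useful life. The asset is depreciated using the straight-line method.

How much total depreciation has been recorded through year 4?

Depreciable base = $287,694 − $66,200 = $221,494.
Annual expense = $221,494 / 7 = $31,642.
End of year 1: book value $256,052.
End of year 2: book value $224,410.
End of year 3: book value $192,768.
End of year 4: book value $161,126.
Accumulated through year 4 = $287,694 − $161,126 = $126,568.

$126,568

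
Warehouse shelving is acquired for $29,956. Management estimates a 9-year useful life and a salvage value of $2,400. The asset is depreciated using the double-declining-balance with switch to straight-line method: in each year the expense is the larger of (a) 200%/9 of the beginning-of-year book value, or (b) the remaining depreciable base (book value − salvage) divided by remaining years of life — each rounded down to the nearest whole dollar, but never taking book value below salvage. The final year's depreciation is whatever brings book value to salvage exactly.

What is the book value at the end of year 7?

$5,159

Depreciable base = $29,956 − $2,400 = $27,556.
Year 1: DB = ⌊$29,956 × 200%/9⌋ = $6,656; SL = ⌊$27,556/9⌋ = $3,061 → take DB $6,656. Book value $23,300.
Year 2: DB = ⌊$23,300 × 200%/9⌋ = $5,177; SL = ⌊$20,900/8⌋ = $2,612 → take DB $5,177. Book value $18,123.
Year 3: DB = ⌊$18,123 × 200%/9⌋ = $4,027; SL = ⌊$15,723/7⌋ = $2,246 → take DB $4,027. Book value $14,096.
Year 4: DB = ⌊$14,096 × 200%/9⌋ = $3,132; SL = ⌊$11,696/6⌋ = $1,949 → take DB $3,132. Book value $10,964.
Year 5: DB = ⌊$10,964 × 200%/9⌋ = $2,436; SL = ⌊$8,564/5⌋ = $1,712 → take DB $2,436. Book value $8,528.
Year 6: DB = ⌊$8,528 × 200%/9⌋ = $1,895; SL = ⌊$6,128/4⌋ = $1,532 → take DB $1,895. Book value $6,633.
Year 7: DB = ⌊$6,633 × 200%/9⌋ = $1,474; SL = ⌊$4,233/3⌋ = $1,411 → take DB $1,474. Book value $5,159.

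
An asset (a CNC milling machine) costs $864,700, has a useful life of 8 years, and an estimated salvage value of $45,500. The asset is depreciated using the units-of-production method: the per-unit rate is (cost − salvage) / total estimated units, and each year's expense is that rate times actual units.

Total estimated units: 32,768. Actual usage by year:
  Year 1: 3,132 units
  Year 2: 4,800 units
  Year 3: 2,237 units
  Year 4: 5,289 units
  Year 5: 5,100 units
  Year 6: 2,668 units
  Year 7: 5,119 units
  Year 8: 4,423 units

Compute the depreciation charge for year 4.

Depreciable base = $864,700 − $45,500 = $819,200.
Rate = $819,200 / 32,768 units = $25 per unit.
Year 1: 3,132 × $25 = $78,300. Book value $786,400.
Year 2: 4,800 × $25 = $120,000. Book value $666,400.
Year 3: 2,237 × $25 = $55,925. Book value $610,475.
Year 4: 5,289 × $25 = $132,225. Book value $478,250.

$132,225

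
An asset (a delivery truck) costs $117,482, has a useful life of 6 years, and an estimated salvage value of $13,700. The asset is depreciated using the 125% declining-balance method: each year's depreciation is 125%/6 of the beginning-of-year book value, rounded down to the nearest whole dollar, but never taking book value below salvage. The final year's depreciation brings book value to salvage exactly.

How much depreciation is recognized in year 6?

Depreciable base = $117,482 − $13,700 = $103,782.
Year 1: ⌊$117,482 × 125%/6⌋ = $24,475. Book value $93,007.
Year 2: ⌊$93,007 × 125%/6⌋ = $19,376. Book value $73,631.
Year 3: ⌊$73,631 × 125%/6⌋ = $15,339. Book value $58,292.
Year 4: ⌊$58,292 × 125%/6⌋ = $12,144. Book value $46,148.
Year 5: ⌊$46,148 × 125%/6⌋ = $9,614. Book value $36,534.
Year 6 (final): $36,534 − $13,700 = $22,834. Book value $13,700.

$22,834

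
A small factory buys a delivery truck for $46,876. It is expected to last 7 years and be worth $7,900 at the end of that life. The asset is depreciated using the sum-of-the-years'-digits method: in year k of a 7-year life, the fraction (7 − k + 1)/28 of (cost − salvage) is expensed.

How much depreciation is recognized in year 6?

Depreciable base = $46,876 − $7,900 = $38,976.
Sum of the years' digits = 7+6+5+4+3+2+1 = 28.
Year 1: $38,976 × 7/28 = $9,744. Book value $37,132.
Year 2: $38,976 × 6/28 = $8,352. Book value $28,780.
Year 3: $38,976 × 5/28 = $6,960. Book value $21,820.
Year 4: $38,976 × 4/28 = $5,568. Book value $16,252.
Year 5: $38,976 × 3/28 = $4,176. Book value $12,076.
Year 6: $38,976 × 2/28 = $2,784. Book value $9,292.

$2,784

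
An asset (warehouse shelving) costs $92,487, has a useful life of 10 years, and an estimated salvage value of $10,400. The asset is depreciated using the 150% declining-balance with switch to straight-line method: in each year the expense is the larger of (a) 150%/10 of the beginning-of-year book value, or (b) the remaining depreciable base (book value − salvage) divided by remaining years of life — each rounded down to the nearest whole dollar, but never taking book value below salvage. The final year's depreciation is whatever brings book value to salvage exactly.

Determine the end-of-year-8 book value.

Depreciable base = $92,487 − $10,400 = $82,087.
Year 1: DB = ⌊$92,487 × 150%/10⌋ = $13,873; SL = ⌊$82,087/10⌋ = $8,208 → take DB $13,873. Book value $78,614.
Year 2: DB = ⌊$78,614 × 150%/10⌋ = $11,792; SL = ⌊$68,214/9⌋ = $7,579 → take DB $11,792. Book value $66,822.
Year 3: DB = ⌊$66,822 × 150%/10⌋ = $10,023; SL = ⌊$56,422/8⌋ = $7,052 → take DB $10,023. Book value $56,799.
Year 4: DB = ⌊$56,799 × 150%/10⌋ = $8,519; SL = ⌊$46,399/7⌋ = $6,628 → take DB $8,519. Book value $48,280.
Year 5: DB = ⌊$48,280 × 150%/10⌋ = $7,242; SL = ⌊$37,880/6⌋ = $6,313 → take DB $7,242. Book value $41,038.
Year 6: DB = ⌊$41,038 × 150%/10⌋ = $6,155; SL = ⌊$30,638/5⌋ = $6,127 → take DB $6,155. Book value $34,883.
Year 7: DB = ⌊$34,883 × 150%/10⌋ = $5,232; SL = ⌊$24,483/4⌋ = $6,120 → take SL $6,120. Book value $28,763.
Year 8: DB = ⌊$28,763 × 150%/10⌋ = $4,314; SL = ⌊$18,363/3⌋ = $6,121 → take SL $6,121. Book value $22,642.

$22,642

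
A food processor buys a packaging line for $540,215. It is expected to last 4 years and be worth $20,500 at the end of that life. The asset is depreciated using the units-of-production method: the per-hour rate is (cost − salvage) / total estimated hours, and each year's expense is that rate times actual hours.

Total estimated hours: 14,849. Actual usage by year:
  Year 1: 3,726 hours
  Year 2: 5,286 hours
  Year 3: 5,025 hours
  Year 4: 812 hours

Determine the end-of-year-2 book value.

$224,795

Depreciable base = $540,215 − $20,500 = $519,715.
Rate = $519,715 / 14,849 hours = $35 per hour.
Year 1: 3,726 × $35 = $130,410. Book value $409,805.
Year 2: 5,286 × $35 = $185,010. Book value $224,795.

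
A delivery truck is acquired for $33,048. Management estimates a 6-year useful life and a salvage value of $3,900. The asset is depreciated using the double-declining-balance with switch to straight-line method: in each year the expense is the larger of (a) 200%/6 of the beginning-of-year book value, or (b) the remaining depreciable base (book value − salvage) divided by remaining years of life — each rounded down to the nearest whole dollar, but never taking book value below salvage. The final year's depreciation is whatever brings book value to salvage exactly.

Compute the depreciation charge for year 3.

$4,896

Depreciable base = $33,048 − $3,900 = $29,148.
Year 1: DB = ⌊$33,048 × 200%/6⌋ = $11,016; SL = ⌊$29,148/6⌋ = $4,858 → take DB $11,016. Book value $22,032.
Year 2: DB = ⌊$22,032 × 200%/6⌋ = $7,344; SL = ⌊$18,132/5⌋ = $3,626 → take DB $7,344. Book value $14,688.
Year 3: DB = ⌊$14,688 × 200%/6⌋ = $4,896; SL = ⌊$10,788/4⌋ = $2,697 → take DB $4,896. Book value $9,792.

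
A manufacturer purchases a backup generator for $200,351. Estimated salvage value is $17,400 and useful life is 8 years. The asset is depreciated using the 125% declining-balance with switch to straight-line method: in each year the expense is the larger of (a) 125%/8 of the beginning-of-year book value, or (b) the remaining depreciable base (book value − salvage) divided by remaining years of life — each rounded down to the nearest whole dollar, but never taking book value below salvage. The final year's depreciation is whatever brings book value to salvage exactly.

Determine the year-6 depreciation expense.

Depreciable base = $200,351 − $17,400 = $182,951.
Year 1: DB = ⌊$200,351 × 125%/8⌋ = $31,304; SL = ⌊$182,951/8⌋ = $22,868 → take DB $31,304. Book value $169,047.
Year 2: DB = ⌊$169,047 × 125%/8⌋ = $26,413; SL = ⌊$151,647/7⌋ = $21,663 → take DB $26,413. Book value $142,634.
Year 3: DB = ⌊$142,634 × 125%/8⌋ = $22,286; SL = ⌊$125,234/6⌋ = $20,872 → take DB $22,286. Book value $120,348.
Year 4: DB = ⌊$120,348 × 125%/8⌋ = $18,804; SL = ⌊$102,948/5⌋ = $20,589 → take SL $20,589. Book value $99,759.
Year 5: DB = ⌊$99,759 × 125%/8⌋ = $15,587; SL = ⌊$82,359/4⌋ = $20,589 → take SL $20,589. Book value $79,170.
Year 6: DB = ⌊$79,170 × 125%/8⌋ = $12,370; SL = ⌊$61,770/3⌋ = $20,590 → take SL $20,590. Book value $58,580.

$20,590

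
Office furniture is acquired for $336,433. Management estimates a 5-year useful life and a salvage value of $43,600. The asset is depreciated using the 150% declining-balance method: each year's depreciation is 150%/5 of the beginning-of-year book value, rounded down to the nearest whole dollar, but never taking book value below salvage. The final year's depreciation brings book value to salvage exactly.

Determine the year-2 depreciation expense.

$70,651

Depreciable base = $336,433 − $43,600 = $292,833.
Year 1: ⌊$336,433 × 150%/5⌋ = $100,929. Book value $235,504.
Year 2: ⌊$235,504 × 150%/5⌋ = $70,651. Book value $164,853.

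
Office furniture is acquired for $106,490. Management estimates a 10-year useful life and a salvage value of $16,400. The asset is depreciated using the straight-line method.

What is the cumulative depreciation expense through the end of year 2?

Depreciable base = $106,490 − $16,400 = $90,090.
Annual expense = $90,090 / 10 = $9,009.
End of year 1: book value $97,481.
End of year 2: book value $88,472.
Accumulated through year 2 = $106,490 − $88,472 = $18,018.

$18,018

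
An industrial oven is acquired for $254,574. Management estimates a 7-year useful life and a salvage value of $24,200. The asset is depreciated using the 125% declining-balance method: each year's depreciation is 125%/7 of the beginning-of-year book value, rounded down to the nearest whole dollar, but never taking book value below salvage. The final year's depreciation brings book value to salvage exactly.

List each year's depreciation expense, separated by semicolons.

Depreciable base = $254,574 − $24,200 = $230,374.
Year 1: ⌊$254,574 × 125%/7⌋ = $45,459. Book value $209,115.
Year 2: ⌊$209,115 × 125%/7⌋ = $37,341. Book value $171,774.
Year 3: ⌊$171,774 × 125%/7⌋ = $30,673. Book value $141,101.
Year 4: ⌊$141,101 × 125%/7⌋ = $25,196. Book value $115,905.
Year 5: ⌊$115,905 × 125%/7⌋ = $20,697. Book value $95,208.
Year 6: ⌊$95,208 × 125%/7⌋ = $17,001. Book value $78,207.
Year 7 (final): $78,207 − $24,200 = $54,007. Book value $24,200.

$45,459; $37,341; $30,673; $25,196; $20,697; $17,001; $54,007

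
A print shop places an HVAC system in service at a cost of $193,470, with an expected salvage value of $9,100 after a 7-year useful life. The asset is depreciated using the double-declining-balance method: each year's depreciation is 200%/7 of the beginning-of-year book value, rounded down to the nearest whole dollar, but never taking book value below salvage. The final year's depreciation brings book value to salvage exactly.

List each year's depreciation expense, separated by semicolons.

Depreciable base = $193,470 − $9,100 = $184,370.
Year 1: ⌊$193,470 × 200%/7⌋ = $55,277. Book value $138,193.
Year 2: ⌊$138,193 × 200%/7⌋ = $39,483. Book value $98,710.
Year 3: ⌊$98,710 × 200%/7⌋ = $28,202. Book value $70,508.
Year 4: ⌊$70,508 × 200%/7⌋ = $20,145. Book value $50,363.
Year 5: ⌊$50,363 × 200%/7⌋ = $14,389. Book value $35,974.
Year 6: ⌊$35,974 × 200%/7⌋ = $10,278. Book value $25,696.
Year 7 (final): $25,696 − $9,100 = $16,596. Book value $9,100.

$55,277; $39,483; $28,202; $20,145; $14,389; $10,278; $16,596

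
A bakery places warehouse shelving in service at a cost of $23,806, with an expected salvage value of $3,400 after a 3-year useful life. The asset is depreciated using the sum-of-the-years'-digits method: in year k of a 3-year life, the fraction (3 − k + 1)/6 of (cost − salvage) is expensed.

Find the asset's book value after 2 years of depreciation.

Depreciable base = $23,806 − $3,400 = $20,406.
Sum of the years' digits = 3+2+1 = 6.
Year 1: $20,406 × 3/6 = $10,203. Book value $13,603.
Year 2: $20,406 × 2/6 = $6,802. Book value $6,801.

$6,801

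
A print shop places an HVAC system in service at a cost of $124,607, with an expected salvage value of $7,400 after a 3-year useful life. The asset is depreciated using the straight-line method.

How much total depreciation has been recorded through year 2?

$78,138

Depreciable base = $124,607 − $7,400 = $117,207.
Annual expense = $117,207 / 3 = $39,069.
End of year 1: book value $85,538.
End of year 2: book value $46,469.
Accumulated through year 2 = $124,607 − $46,469 = $78,138.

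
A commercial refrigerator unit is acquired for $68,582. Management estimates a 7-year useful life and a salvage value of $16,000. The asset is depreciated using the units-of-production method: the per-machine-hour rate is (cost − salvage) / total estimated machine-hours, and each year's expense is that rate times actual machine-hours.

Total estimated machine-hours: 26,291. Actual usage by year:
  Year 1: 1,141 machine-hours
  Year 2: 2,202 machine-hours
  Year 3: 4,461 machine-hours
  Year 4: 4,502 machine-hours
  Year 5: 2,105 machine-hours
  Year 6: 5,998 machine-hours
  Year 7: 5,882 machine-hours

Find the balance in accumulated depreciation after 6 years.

Depreciable base = $68,582 − $16,000 = $52,582.
Rate = $52,582 / 26,291 machine-hours = $2 per machine-hour.
Year 1: 1,141 × $2 = $2,282. Book value $66,300.
Year 2: 2,202 × $2 = $4,404. Book value $61,896.
Year 3: 4,461 × $2 = $8,922. Book value $52,974.
Year 4: 4,502 × $2 = $9,004. Book value $43,970.
Year 5: 2,105 × $2 = $4,210. Book value $39,760.
Year 6: 5,998 × $2 = $11,996. Book value $27,764.
Accumulated through year 6 = $68,582 − $27,764 = $40,818.

$40,818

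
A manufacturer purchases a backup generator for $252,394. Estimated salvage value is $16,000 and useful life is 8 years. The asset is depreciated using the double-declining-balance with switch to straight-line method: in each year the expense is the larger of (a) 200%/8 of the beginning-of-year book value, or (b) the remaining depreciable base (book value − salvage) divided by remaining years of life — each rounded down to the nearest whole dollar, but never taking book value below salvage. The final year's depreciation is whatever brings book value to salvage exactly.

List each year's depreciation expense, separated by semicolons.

$63,098; $47,324; $35,493; $26,619; $19,965; $14,973; $14,461; $14,461

Depreciable base = $252,394 − $16,000 = $236,394.
Year 1: DB = ⌊$252,394 × 200%/8⌋ = $63,098; SL = ⌊$236,394/8⌋ = $29,549 → take DB $63,098. Book value $189,296.
Year 2: DB = ⌊$189,296 × 200%/8⌋ = $47,324; SL = ⌊$173,296/7⌋ = $24,756 → take DB $47,324. Book value $141,972.
Year 3: DB = ⌊$141,972 × 200%/8⌋ = $35,493; SL = ⌊$125,972/6⌋ = $20,995 → take DB $35,493. Book value $106,479.
Year 4: DB = ⌊$106,479 × 200%/8⌋ = $26,619; SL = ⌊$90,479/5⌋ = $18,095 → take DB $26,619. Book value $79,860.
Year 5: DB = ⌊$79,860 × 200%/8⌋ = $19,965; SL = ⌊$63,860/4⌋ = $15,965 → take DB $19,965. Book value $59,895.
Year 6: DB = ⌊$59,895 × 200%/8⌋ = $14,973; SL = ⌊$43,895/3⌋ = $14,631 → take DB $14,973. Book value $44,922.
Year 7: DB = ⌊$44,922 × 200%/8⌋ = $11,230; SL = ⌊$28,922/2⌋ = $14,461 → take SL $14,461. Book value $30,461.
Year 8 (final): $30,461 − $16,000 = $14,461. Book value $16,000.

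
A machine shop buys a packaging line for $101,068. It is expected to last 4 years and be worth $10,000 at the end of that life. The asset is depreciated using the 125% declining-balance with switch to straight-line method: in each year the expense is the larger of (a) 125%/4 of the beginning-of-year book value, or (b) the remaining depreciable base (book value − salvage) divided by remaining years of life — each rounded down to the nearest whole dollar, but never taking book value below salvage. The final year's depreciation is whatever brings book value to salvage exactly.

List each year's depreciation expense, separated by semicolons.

Depreciable base = $101,068 − $10,000 = $91,068.
Year 1: DB = ⌊$101,068 × 125%/4⌋ = $31,583; SL = ⌊$91,068/4⌋ = $22,767 → take DB $31,583. Book value $69,485.
Year 2: DB = ⌊$69,485 × 125%/4⌋ = $21,714; SL = ⌊$59,485/3⌋ = $19,828 → take DB $21,714. Book value $47,771.
Year 3: DB = ⌊$47,771 × 125%/4⌋ = $14,928; SL = ⌊$37,771/2⌋ = $18,885 → take SL $18,885. Book value $28,886.
Year 4 (final): $28,886 − $10,000 = $18,886. Book value $10,000.

$31,583; $21,714; $18,885; $18,886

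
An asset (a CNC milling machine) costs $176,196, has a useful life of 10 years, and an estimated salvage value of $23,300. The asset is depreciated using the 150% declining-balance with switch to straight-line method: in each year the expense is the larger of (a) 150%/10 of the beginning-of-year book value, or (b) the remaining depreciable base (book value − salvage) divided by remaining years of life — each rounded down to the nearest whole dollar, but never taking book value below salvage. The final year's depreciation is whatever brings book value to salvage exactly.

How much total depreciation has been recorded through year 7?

Depreciable base = $176,196 − $23,300 = $152,896.
Year 1: DB = ⌊$176,196 × 150%/10⌋ = $26,429; SL = ⌊$152,896/10⌋ = $15,289 → take DB $26,429. Book value $149,767.
Year 2: DB = ⌊$149,767 × 150%/10⌋ = $22,465; SL = ⌊$126,467/9⌋ = $14,051 → take DB $22,465. Book value $127,302.
Year 3: DB = ⌊$127,302 × 150%/10⌋ = $19,095; SL = ⌊$104,002/8⌋ = $13,000 → take DB $19,095. Book value $108,207.
Year 4: DB = ⌊$108,207 × 150%/10⌋ = $16,231; SL = ⌊$84,907/7⌋ = $12,129 → take DB $16,231. Book value $91,976.
Year 5: DB = ⌊$91,976 × 150%/10⌋ = $13,796; SL = ⌊$68,676/6⌋ = $11,446 → take DB $13,796. Book value $78,180.
Year 6: DB = ⌊$78,180 × 150%/10⌋ = $11,727; SL = ⌊$54,880/5⌋ = $10,976 → take DB $11,727. Book value $66,453.
Year 7: DB = ⌊$66,453 × 150%/10⌋ = $9,967; SL = ⌊$43,153/4⌋ = $10,788 → take SL $10,788. Book value $55,665.
Accumulated through year 7 = $176,196 − $55,665 = $120,531.

$120,531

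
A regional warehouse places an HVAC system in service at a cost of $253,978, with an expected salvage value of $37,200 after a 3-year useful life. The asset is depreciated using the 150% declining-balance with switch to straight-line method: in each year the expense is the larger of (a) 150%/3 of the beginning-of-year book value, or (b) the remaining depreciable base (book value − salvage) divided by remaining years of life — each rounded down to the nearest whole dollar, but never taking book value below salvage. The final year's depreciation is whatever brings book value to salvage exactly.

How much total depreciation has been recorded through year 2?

$190,483

Depreciable base = $253,978 − $37,200 = $216,778.
Year 1: DB = ⌊$253,978 × 150%/3⌋ = $126,989; SL = ⌊$216,778/3⌋ = $72,259 → take DB $126,989. Book value $126,989.
Year 2: DB = ⌊$126,989 × 150%/3⌋ = $63,494; SL = ⌊$89,789/2⌋ = $44,894 → take DB $63,494. Book value $63,495.
Accumulated through year 2 = $253,978 − $63,495 = $190,483.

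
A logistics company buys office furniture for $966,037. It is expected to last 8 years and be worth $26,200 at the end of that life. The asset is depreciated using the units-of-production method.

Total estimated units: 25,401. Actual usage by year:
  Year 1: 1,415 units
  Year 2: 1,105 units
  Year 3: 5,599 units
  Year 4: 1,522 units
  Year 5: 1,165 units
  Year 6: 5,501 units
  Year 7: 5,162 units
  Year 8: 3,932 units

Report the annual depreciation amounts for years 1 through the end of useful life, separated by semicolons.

$52,355; $40,885; $207,163; $56,314; $43,105; $203,537; $190,994; $145,484

Depreciable base = $966,037 − $26,200 = $939,837.
Rate = $939,837 / 25,401 units = $37 per unit.
Year 1: 1,415 × $37 = $52,355. Book value $913,682.
Year 2: 1,105 × $37 = $40,885. Book value $872,797.
Year 3: 5,599 × $37 = $207,163. Book value $665,634.
Year 4: 1,522 × $37 = $56,314. Book value $609,320.
Year 5: 1,165 × $37 = $43,105. Book value $566,215.
Year 6: 5,501 × $37 = $203,537. Book value $362,678.
Year 7: 5,162 × $37 = $190,994. Book value $171,684.
Year 8: 3,932 × $37 = $145,484. Book value $26,200.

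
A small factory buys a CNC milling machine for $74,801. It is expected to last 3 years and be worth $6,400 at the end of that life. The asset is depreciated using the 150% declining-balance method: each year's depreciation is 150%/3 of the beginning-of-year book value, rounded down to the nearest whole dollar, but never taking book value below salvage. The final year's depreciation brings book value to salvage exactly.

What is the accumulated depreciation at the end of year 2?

Depreciable base = $74,801 − $6,400 = $68,401.
Year 1: ⌊$74,801 × 150%/3⌋ = $37,400. Book value $37,401.
Year 2: ⌊$37,401 × 150%/3⌋ = $18,700. Book value $18,701.
Accumulated through year 2 = $74,801 − $18,701 = $56,100.

$56,100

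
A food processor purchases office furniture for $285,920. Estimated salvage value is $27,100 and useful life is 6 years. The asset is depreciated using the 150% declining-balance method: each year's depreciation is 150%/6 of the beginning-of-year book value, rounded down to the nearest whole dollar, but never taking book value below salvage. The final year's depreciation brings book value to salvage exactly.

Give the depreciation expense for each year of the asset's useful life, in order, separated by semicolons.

$71,480; $53,610; $40,207; $30,155; $22,617; $40,751

Depreciable base = $285,920 − $27,100 = $258,820.
Year 1: ⌊$285,920 × 150%/6⌋ = $71,480. Book value $214,440.
Year 2: ⌊$214,440 × 150%/6⌋ = $53,610. Book value $160,830.
Year 3: ⌊$160,830 × 150%/6⌋ = $40,207. Book value $120,623.
Year 4: ⌊$120,623 × 150%/6⌋ = $30,155. Book value $90,468.
Year 5: ⌊$90,468 × 150%/6⌋ = $22,617. Book value $67,851.
Year 6 (final): $67,851 − $27,100 = $40,751. Book value $27,100.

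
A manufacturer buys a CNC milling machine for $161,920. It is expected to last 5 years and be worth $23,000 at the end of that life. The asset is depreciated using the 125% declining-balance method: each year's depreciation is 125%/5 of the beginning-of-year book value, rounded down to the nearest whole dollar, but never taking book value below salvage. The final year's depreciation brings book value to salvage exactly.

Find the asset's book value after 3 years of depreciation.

$68,310

Depreciable base = $161,920 − $23,000 = $138,920.
Year 1: ⌊$161,920 × 125%/5⌋ = $40,480. Book value $121,440.
Year 2: ⌊$121,440 × 125%/5⌋ = $30,360. Book value $91,080.
Year 3: ⌊$91,080 × 125%/5⌋ = $22,770. Book value $68,310.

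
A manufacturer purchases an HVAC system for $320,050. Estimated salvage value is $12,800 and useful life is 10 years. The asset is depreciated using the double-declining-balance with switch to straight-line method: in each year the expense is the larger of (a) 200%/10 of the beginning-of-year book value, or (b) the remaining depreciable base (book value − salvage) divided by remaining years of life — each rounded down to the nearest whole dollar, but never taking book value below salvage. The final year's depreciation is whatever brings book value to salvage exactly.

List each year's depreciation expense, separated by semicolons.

$64,010; $51,208; $40,966; $32,773; $26,218; $20,975; $17,775; $17,775; $17,775; $17,775

Depreciable base = $320,050 − $12,800 = $307,250.
Year 1: DB = ⌊$320,050 × 200%/10⌋ = $64,010; SL = ⌊$307,250/10⌋ = $30,725 → take DB $64,010. Book value $256,040.
Year 2: DB = ⌊$256,040 × 200%/10⌋ = $51,208; SL = ⌊$243,240/9⌋ = $27,026 → take DB $51,208. Book value $204,832.
Year 3: DB = ⌊$204,832 × 200%/10⌋ = $40,966; SL = ⌊$192,032/8⌋ = $24,004 → take DB $40,966. Book value $163,866.
Year 4: DB = ⌊$163,866 × 200%/10⌋ = $32,773; SL = ⌊$151,066/7⌋ = $21,580 → take DB $32,773. Book value $131,093.
Year 5: DB = ⌊$131,093 × 200%/10⌋ = $26,218; SL = ⌊$118,293/6⌋ = $19,715 → take DB $26,218. Book value $104,875.
Year 6: DB = ⌊$104,875 × 200%/10⌋ = $20,975; SL = ⌊$92,075/5⌋ = $18,415 → take DB $20,975. Book value $83,900.
Year 7: DB = ⌊$83,900 × 200%/10⌋ = $16,780; SL = ⌊$71,100/4⌋ = $17,775 → take SL $17,775. Book value $66,125.
Year 8: DB = ⌊$66,125 × 200%/10⌋ = $13,225; SL = ⌊$53,325/3⌋ = $17,775 → take SL $17,775. Book value $48,350.
Year 9: DB = ⌊$48,350 × 200%/10⌋ = $9,670; SL = ⌊$35,550/2⌋ = $17,775 → take SL $17,775. Book value $30,575.
Year 10 (final): $30,575 − $12,800 = $17,775. Book value $12,800.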